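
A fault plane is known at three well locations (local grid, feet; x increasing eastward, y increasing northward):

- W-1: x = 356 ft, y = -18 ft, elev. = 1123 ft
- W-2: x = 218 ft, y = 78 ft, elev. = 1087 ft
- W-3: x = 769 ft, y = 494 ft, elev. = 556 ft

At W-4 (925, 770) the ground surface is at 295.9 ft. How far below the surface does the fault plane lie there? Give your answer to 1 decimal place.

Two edge vectors: W-1→W-2 = (-138, 96, -36), W-1→W-3 = (413, 512, -567).
Normal n = (W-1→W-2) × (W-1→W-3) = (-36000, -93114, -110304).
So ∂z/∂x = −n_x/n_z = −0.32637 and ∂z/∂y = −n_y/n_z = −0.84416.
Intercept c from W-1: 1123 + 116.19 − 15.19 = 1223.99.
At (925, 770): z_contact = −301.89 − 650.00 + 1223.99 = 272.10 ft.
Depth below ground = 295.9 − 272.10 = 23.8 ft.

23.8 ft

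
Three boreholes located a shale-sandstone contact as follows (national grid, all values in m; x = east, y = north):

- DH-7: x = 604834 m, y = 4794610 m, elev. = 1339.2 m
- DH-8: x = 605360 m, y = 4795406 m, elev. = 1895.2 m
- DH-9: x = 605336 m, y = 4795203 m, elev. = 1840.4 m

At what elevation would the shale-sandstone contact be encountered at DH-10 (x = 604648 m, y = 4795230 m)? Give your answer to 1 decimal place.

1301.8 m

Two edge vectors: DH-7→DH-8 = (526, 796, 556), DH-7→DH-9 = (502, 593, 501.2).
Normal n = (DH-7→DH-8) × (DH-7→DH-9) = (69247.2, 15480.8, -87674).
So ∂z/∂x = −n_x/n_z = 0.789825946 and ∂z/∂y = −n_y/n_z = 0.176572302.
Intercept c from DH-7: 1339.2 − 477713.59 − 846595.32 = −1322969.71.
At (604648, 4795230): z = 477566.7 + 846704.8 − 1322969.71 = 1301.8 m.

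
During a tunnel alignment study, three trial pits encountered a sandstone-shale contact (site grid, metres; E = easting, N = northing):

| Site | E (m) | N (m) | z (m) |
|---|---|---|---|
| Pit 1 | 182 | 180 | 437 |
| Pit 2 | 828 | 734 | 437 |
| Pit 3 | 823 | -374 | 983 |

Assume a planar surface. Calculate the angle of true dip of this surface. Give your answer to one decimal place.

33.1°

Two edge vectors: Pit 1→Pit 2 = (646, 554, 0), Pit 1→Pit 3 = (641, -554, 546).
Normal n = (Pit 1→Pit 2) × (Pit 1→Pit 3) = (302484, -352716, -712998).
So ∂z/∂E = −n_x/n_z = 0.42424 and ∂z/∂N = −n_y/n_z = −0.49469.
Gradient magnitude |∇z| = √(a² + b²) = √(0.17998 + 0.24472) = 0.65169.
True dip = arctan(0.65169) = 33.1°, dipping toward NW (azimuth ≈ 319°).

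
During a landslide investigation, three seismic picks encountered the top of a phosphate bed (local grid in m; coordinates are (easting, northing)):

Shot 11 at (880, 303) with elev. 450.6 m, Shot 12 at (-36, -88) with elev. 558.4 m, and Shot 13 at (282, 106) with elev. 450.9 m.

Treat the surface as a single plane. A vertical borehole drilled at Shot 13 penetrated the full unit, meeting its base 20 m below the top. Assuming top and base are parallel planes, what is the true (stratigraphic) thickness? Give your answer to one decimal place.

12.4 m

Two edge vectors: Shot 11→Shot 12 = (-916, -391, 107.8), Shot 11→Shot 13 = (-598, -197, 0.3).
Normal n = (Shot 11→Shot 12) × (Shot 11→Shot 13) = (21119.3, -64189.6, -53366).
So ∂z/∂E = −n_x/n_z = 0.39574 and ∂z/∂N = −n_y/n_z = −1.20282.
|∇z| = √(a²+b²) = 1.26625, so dip δ = arctan(1.26625) = 51.70°.
True thickness = vertical thickness × cos δ = 20 × cos 51.70° = 12.4 m.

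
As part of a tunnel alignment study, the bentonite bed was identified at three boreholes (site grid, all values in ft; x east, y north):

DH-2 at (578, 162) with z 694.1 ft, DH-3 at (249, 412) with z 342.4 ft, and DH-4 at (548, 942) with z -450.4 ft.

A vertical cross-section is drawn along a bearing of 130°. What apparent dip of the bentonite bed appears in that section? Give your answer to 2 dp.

42.24°

Let the plane be z = a·x + b·y + c.
DH-3−DH-2: −329a + 250b = −351.7;  DH-4−DH-2: −30a + 780b = −1144.5.
Solving gives a = −0.04736, b = −1.46913.
Unit vector along 130° is (sin 130°, cos 130°) = (0.7660, -0.6428).
Slope in that direction = a·(0.7660) + b·(-0.6428) = 0.90806.
Apparent dip = arctan|0.90806| = 42.24° (true dip is 55.8°, so apparent ≤ true as expected).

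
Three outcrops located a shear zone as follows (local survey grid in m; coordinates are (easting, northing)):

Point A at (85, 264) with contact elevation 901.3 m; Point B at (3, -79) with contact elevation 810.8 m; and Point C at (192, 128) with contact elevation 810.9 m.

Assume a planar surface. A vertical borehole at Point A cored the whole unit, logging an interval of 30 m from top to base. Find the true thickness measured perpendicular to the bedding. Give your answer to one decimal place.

Let the plane be z = a·E + b·N + c.
Point B−Point A: −82a − 343b = −90.5;  Point C−Point A: 107a − 136b = −90.4.
Solving gives a = −0.39076, b = 0.35727.
|∇z| = √(a²+b²) = 0.52947, so dip δ = arctan(0.52947) = 27.90°.
True thickness = vertical thickness × cos δ = 30 × cos 27.90° = 26.5 m.

26.5 m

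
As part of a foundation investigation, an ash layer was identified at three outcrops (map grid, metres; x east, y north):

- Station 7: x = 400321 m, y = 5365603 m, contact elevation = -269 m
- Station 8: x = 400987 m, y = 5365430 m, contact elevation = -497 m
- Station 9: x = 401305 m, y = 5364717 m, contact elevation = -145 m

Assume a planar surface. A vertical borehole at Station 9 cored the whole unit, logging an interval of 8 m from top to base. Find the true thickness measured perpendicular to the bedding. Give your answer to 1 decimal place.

Let the plane be z = a·x + b·y + c.
Station 8−Station 7: 666a − 173b = −228;  Station 9−Station 7: 984a − 886b = 124.
Solving gives a = −0.53225, b = −0.73107.
|∇z| = √(a²+b²) = 0.90430, so dip δ = arctan(0.90430) = 42.12°.
True thickness = vertical thickness × cos δ = 8 × cos 42.12° = 5.9 m.

5.9 m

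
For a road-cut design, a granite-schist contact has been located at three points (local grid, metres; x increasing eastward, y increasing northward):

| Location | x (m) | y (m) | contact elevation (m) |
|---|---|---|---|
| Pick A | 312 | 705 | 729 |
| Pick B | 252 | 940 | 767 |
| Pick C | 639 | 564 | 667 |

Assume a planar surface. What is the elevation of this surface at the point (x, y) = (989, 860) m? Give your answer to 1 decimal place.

Two edge vectors: Pick A→Pick B = (-60, 235, 38), Pick A→Pick C = (327, -141, -62).
Normal n = (Pick A→Pick B) × (Pick A→Pick C) = (-9212, 8706, -68385).
So ∂z/∂x = −n_x/n_z = −0.13471 and ∂z/∂y = −n_y/n_z = 0.12731.
Intercept c from Pick A: 729 + 42.03 − 89.75 = 681.28.
At (989, 860): z = −133.2 + 109.5 + 681.28 = 657.5 m.

657.5 m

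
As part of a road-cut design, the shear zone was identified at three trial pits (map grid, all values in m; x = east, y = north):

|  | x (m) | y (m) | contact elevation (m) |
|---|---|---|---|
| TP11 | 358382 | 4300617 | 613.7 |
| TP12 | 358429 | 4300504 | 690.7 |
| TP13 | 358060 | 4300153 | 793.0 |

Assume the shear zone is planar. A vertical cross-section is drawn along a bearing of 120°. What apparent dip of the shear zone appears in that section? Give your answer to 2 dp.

27.28°

Two edge vectors: TP11→TP12 = (47, -113, 77), TP11→TP13 = (-322, -464, 179.3).
Normal n = (TP11→TP12) × (TP11→TP13) = (15467.1, -33221.1, -58194).
So ∂z/∂x = −n_x/n_z = 0.26579 and ∂z/∂y = −n_y/n_z = −0.57087.
Unit vector along 120° is (sin 120°, cos 120°) = (0.8660, -0.5000).
Slope in that direction = a·(0.8660) + b·(-0.5000) = 0.51561.
Apparent dip = arctan|0.51561| = 27.28° (true dip is 32.2°, so apparent ≤ true as expected).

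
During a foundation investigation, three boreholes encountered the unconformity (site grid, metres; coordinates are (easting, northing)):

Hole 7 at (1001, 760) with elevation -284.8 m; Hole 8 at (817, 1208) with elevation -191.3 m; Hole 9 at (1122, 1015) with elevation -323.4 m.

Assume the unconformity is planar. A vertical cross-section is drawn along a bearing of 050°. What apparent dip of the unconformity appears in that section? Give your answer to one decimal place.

Two edge vectors: Hole 7→Hole 8 = (-184, 448, 93.5), Hole 7→Hole 9 = (121, 255, -38.6).
Normal n = (Hole 7→Hole 8) × (Hole 7→Hole 9) = (-41135.3, 4211.1, -101128).
So ∂z/∂E = −n_x/n_z = −0.40676 and ∂z/∂N = −n_y/n_z = 0.04164.
Unit vector along 050° is (sin 50°, cos 50°) = (0.7660, 0.6428).
Slope in that direction = a·(0.7660) + b·(0.6428) = −0.28483.
Apparent dip = arctan|0.28483| = 15.9° (true dip is 22.2°, so apparent ≤ true as expected).

15.9°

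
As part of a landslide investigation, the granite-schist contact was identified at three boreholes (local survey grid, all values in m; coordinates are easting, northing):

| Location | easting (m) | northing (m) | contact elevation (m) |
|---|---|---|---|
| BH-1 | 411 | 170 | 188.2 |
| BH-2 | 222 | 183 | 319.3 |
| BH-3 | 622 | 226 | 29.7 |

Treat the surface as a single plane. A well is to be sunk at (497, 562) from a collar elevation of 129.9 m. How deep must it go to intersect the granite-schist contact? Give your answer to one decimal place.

69.9 m

Let the plane be z = a·easting + b·northing + c.
BH-2−BH-1: −189a + 13b = 131.1;  BH-3−BH-1: 211a + 56b = −158.5.
Solving gives a = −0.70549, b = −0.17216.
Then c = 188.2 − a·411 − b·170 = 507.42.
At (497, 562): z_contact = −350.63 − 96.75 + 507.42 = 60.04 m.
Depth below ground = 129.9 − 60.04 = 69.9 m.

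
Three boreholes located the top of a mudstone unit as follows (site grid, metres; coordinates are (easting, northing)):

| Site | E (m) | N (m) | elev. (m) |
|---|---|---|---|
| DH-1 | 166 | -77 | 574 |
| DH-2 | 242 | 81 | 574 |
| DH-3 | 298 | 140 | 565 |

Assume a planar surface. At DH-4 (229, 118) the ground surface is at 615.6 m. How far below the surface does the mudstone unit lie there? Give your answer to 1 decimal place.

Two edge vectors: DH-1→DH-2 = (76, 158, 0), DH-1→DH-3 = (132, 217, -9).
Normal n = (DH-1→DH-2) × (DH-1→DH-3) = (-1422, 684, -4364).
So ∂z/∂E = −n_x/n_z = −0.32585 and ∂z/∂N = −n_y/n_z = 0.15674.
Intercept c from DH-1: 574 + 54.09 + 12.07 = 640.16.
At (229, 118): z_contact = −74.62 + 18.49 + 640.16 = 584.04 m.
Depth below ground = 615.6 − 584.04 = 31.6 m.

31.6 m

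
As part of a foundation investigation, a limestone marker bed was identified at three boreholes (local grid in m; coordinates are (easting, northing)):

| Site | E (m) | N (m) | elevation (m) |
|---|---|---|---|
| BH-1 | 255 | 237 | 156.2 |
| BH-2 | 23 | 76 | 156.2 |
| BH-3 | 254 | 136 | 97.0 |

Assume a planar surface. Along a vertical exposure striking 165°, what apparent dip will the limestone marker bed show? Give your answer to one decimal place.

Let the plane be z = a·E + b·N + c.
BH-2−BH-1: −232a − 161b = 0;  BH-3−BH-1: −1a − 101b = −59.2.
Solving gives a = −0.40957, b = 0.59019.
Unit vector along 165° is (sin 165°, cos 165°) = (0.2588, -0.9659).
Slope in that direction = a·(0.2588) + b·(-0.9659) = −0.67609.
Apparent dip = arctan|0.67609| = 34.1° (true dip is 35.7°, so apparent ≤ true as expected).

34.1°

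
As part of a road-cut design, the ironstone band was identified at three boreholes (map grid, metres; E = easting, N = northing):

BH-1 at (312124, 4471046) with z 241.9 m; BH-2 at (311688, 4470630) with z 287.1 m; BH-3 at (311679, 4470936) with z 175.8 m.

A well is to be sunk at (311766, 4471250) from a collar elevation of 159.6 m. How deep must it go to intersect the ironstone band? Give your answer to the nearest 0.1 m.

Let the plane be z = a·E + b·N + c.
BH-2−BH-1: −436a − 416b = 45.2;  BH-3−BH-1: −445a − 110b = −66.1.
Solving gives a = 0.236727909, b = −0.356762905.
Then c = 241.9 − a·312124 − b·4471046 = 1521456.80.
At (311766, 4471250): z_contact = 73803.71 − 1595176.14 + 1521456.80 = 84.37 m.
Depth below ground = 159.6 − 84.37 = 75.2 m.

75.2 m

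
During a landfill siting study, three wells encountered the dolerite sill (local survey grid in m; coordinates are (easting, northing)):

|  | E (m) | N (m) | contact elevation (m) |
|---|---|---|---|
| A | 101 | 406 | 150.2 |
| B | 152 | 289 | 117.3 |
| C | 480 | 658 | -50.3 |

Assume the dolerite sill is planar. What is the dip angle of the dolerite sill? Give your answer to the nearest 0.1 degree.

29.1°

Two edge vectors: A→B = (51, -117, -32.9), A→C = (379, 252, -200.5).
Normal n = (A→B) × (A→C) = (31749.3, -2243.6, 57195).
So ∂z/∂E = −n_x/n_z = −0.55511 and ∂z/∂N = −n_y/n_z = 0.03923.
Gradient magnitude |∇z| = √(a² + b²) = √(0.30814 + 0.00154) = 0.55649.
True dip = arctan(0.55649) = 29.1°, dipping toward E (azimuth ≈ 094°).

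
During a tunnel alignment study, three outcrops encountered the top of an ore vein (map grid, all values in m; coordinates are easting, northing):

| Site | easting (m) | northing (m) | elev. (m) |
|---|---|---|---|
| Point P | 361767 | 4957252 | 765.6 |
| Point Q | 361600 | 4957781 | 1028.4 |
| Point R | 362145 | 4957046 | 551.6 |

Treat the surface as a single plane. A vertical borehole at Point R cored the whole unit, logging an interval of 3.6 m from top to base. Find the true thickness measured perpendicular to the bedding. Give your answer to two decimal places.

Two edge vectors: Point P→Point Q = (-167, 529, 262.8), Point P→Point R = (378, -206, -214).
Normal n = (Point P→Point Q) × (Point P→Point R) = (-59069.2, 63600.4, -165560).
So ∂z/∂easting = −n_x/n_z = −0.35678 and ∂z/∂northing = −n_y/n_z = 0.38415.
|∇z| = √(a²+b²) = 0.52428, so dip δ = arctan(0.52428) = 27.67°.
True thickness = vertical thickness × cos δ = 3.6 × cos 27.67° = 3.19 m.

3.19 m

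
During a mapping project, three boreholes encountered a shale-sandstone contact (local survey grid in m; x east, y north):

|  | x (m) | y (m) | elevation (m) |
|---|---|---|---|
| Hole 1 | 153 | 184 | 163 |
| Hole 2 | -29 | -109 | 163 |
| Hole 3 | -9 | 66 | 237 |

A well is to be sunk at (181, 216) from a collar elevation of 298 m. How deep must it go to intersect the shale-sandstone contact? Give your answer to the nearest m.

142 m

Let the plane be z = a·x + b·y + c.
Hole 2−Hole 1: −182a − 293b = 0;  Hole 3−Hole 1: −162a − 118b = 74.
Solving gives a = −0.83424, b = 0.51820.
Then c = 163 − a·153 − b·184 = 195.29.
At (181, 216): z_contact = −151.0 + 111.9 + 195.29 = 156.2 m.
Depth below ground = 298 − 156.2 = 142 m.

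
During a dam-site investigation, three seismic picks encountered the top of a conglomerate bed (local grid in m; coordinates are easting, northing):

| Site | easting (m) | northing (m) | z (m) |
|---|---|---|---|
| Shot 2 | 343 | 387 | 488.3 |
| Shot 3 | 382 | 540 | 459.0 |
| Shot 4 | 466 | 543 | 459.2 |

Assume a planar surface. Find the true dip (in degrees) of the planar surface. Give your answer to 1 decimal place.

11.0°

Let the plane be z = a·easting + b·northing + c.
Shot 3−Shot 2: 39a + 153b = −29.3;  Shot 4−Shot 2: 123a + 156b = −29.1.
Solving gives a = 0.00931, b = −0.19388.
Gradient magnitude |∇z| = √(a² + b²) = √(0.00009 + 0.03759) = 0.19410.
True dip = arctan(0.19410) = 11.0°, dipping toward N (azimuth ≈ 357°).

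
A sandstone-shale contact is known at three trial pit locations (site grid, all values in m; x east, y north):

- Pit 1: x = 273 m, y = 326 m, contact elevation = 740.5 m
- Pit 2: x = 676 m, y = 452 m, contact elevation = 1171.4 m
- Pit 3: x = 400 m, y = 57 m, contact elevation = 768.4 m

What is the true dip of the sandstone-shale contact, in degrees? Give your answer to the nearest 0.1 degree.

Two edge vectors: Pit 1→Pit 2 = (403, 126, 430.9), Pit 1→Pit 3 = (127, -269, 27.9).
Normal n = (Pit 1→Pit 2) × (Pit 1→Pit 3) = (119427.5, 43480.6, -124409).
So ∂z/∂x = −n_x/n_z = 0.95996 and ∂z/∂y = −n_y/n_z = 0.34950.
Gradient magnitude |∇z| = √(a² + b²) = √(0.92152 + 0.12215) = 1.02160.
True dip = arctan(1.02160) = 45.6°, dipping toward WSW (azimuth ≈ 250°).

45.6°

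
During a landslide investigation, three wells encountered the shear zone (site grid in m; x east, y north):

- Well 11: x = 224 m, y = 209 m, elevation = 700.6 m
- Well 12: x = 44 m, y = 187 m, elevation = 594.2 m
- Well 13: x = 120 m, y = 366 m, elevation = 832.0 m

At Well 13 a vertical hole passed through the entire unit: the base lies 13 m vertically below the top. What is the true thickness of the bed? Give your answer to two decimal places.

8.23 m

Let the plane be z = a·x + b·y + c.
Well 12−Well 11: −180a − 22b = −106.4;  Well 13−Well 11: −104a + 157b = 131.4.
Solving gives a = 0.45221, b = 1.13649.
|∇z| = √(a²+b²) = 1.22315, so dip δ = arctan(1.22315) = 50.73°.
True thickness = vertical thickness × cos δ = 13 × cos 50.73° = 8.23 m.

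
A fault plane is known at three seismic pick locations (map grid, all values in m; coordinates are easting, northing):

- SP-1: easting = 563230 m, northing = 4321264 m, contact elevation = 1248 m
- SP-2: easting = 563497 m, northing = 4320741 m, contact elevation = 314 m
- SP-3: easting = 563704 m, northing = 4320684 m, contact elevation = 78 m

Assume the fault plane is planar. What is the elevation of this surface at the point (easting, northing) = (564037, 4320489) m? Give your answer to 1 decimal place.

-446.4 m

Two edge vectors: SP-1→SP-2 = (267, -523, -934), SP-1→SP-3 = (474, -580, -1170).
Normal n = (SP-1→SP-2) × (SP-1→SP-3) = (70190, -130326, 93042).
So ∂z/∂easting = −n_x/n_z = −0.754390490 and ∂z/∂northing = −n_y/n_z = 1.400722254.
Intercept c from SP-1: 1248 + 424895.36 − 6052890.65 = −5626747.30.
At (564037, 4320489): z = −425504.1 + 6051805.1 − 5626747.30 = -446.4 m.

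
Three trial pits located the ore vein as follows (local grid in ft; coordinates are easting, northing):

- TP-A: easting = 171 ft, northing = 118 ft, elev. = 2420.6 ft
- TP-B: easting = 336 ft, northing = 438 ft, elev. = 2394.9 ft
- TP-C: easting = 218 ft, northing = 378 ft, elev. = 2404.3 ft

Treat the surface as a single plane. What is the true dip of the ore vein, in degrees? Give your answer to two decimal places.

Let the plane be z = a·easting + b·northing + c.
TP-B−TP-A: 165a + 320b = −25.7;  TP-C−TP-A: 47a + 260b = −16.3.
Solving gives a = −0.05262, b = −0.05318.
Gradient magnitude |∇z| = √(a² + b²) = √(0.00277 + 0.00283) = 0.07481.
True dip = arctan(0.07481) = 4.28°, dipping toward NE (azimuth ≈ 045°).

4.28°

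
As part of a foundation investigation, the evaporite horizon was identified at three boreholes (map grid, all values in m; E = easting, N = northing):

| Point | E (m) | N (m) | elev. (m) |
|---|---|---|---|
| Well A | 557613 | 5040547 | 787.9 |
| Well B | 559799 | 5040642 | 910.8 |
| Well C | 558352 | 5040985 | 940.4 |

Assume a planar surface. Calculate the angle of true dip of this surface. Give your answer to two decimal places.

Let the plane be z = a·E + b·N + c.
Well B−Well A: 2186a + 95b = 122.9;  Well C−Well A: 739a + 438b = 152.5.
Solving gives a = 0.04434, b = 0.27336.
Gradient magnitude |∇z| = √(a² + b²) = √(0.00197 + 0.07473) = 0.27693.
True dip = arctan(0.27693) = 15.48°, dipping toward S (azimuth ≈ 189°).

15.48°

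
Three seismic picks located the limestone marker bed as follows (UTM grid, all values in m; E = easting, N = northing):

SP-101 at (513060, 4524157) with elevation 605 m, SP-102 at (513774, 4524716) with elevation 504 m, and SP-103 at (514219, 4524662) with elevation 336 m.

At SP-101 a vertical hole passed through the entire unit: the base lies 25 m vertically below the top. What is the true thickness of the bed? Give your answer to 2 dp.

22.94 m

Two edge vectors: SP-101→SP-102 = (714, 559, -101), SP-101→SP-103 = (1159, 505, -269).
Normal n = (SP-101→SP-102) × (SP-101→SP-103) = (-99366, 75007, -287311).
So ∂z/∂E = −n_x/n_z = −0.34585 and ∂z/∂N = −n_y/n_z = 0.26107.
|∇z| = √(a²+b²) = 0.43332, so dip δ = arctan(0.43332) = 23.43°.
True thickness = vertical thickness × cos δ = 25 × cos 23.43° = 22.94 m.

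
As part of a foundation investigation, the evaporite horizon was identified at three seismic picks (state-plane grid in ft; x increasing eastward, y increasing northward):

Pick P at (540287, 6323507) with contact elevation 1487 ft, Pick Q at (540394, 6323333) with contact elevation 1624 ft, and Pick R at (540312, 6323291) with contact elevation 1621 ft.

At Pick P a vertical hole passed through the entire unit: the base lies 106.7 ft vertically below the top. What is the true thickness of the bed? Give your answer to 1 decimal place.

Two edge vectors: Pick P→Pick Q = (107, -174, 137), Pick P→Pick R = (25, -216, 134).
Normal n = (Pick P→Pick Q) × (Pick P→Pick R) = (6276, -10913, -18762).
So ∂z/∂x = −n_x/n_z = 0.33451 and ∂z/∂y = −n_y/n_z = −0.58165.
|∇z| = √(a²+b²) = 0.67098, so dip δ = arctan(0.67098) = 33.86°.
True thickness = vertical thickness × cos δ = 106.7 × cos 33.86° = 88.6 ft.

88.6 ft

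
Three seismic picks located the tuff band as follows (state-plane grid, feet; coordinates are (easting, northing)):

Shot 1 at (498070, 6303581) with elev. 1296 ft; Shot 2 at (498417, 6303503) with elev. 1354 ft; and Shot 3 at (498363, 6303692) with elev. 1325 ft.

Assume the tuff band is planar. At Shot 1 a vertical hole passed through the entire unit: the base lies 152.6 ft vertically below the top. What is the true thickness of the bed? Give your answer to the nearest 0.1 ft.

Two edge vectors: Shot 1→Shot 2 = (347, -78, 58), Shot 1→Shot 3 = (293, 111, 29).
Normal n = (Shot 1→Shot 2) × (Shot 1→Shot 3) = (-8700, 6931, 61371).
So ∂z/∂E = −n_x/n_z = 0.14176 and ∂z/∂N = −n_y/n_z = −0.11294.
|∇z| = √(a²+b²) = 0.18125, so dip δ = arctan(0.18125) = 10.27°.
True thickness = vertical thickness × cos δ = 152.6 × cos 10.27° = 150.2 ft.

150.2 ft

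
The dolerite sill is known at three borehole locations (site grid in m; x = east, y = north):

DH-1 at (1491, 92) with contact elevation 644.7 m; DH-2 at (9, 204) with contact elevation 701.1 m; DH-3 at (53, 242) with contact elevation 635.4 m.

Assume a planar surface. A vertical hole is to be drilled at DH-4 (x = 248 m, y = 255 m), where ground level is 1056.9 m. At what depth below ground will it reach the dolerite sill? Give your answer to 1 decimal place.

471.9 m

Let the plane be z = a·x + b·y + c.
DH-2−DH-1: −1482a + 112b = 56.4;  DH-3−DH-1: −1438a + 150b = −9.3.
Solving gives a = −0.155143, b = −1.549308.
Then c = 644.7 − a·1491 − b·92 = 1018.56.
At (248, 255): z_contact = −38.48 − 395.07 + 1018.56 = 585.01 m.
Depth below ground = 1056.9 − 585.01 = 471.9 m.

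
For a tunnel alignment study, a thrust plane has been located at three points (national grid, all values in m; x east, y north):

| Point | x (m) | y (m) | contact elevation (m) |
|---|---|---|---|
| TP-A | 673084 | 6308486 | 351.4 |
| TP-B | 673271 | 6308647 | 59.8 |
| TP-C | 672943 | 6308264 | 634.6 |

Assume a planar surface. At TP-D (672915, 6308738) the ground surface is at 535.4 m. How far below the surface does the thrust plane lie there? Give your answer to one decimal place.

170.7 m

Two edge vectors: TP-A→TP-B = (187, 161, -291.6), TP-A→TP-C = (-141, -222, 283.2).
Normal n = (TP-A→TP-B) × (TP-A→TP-C) = (-19140, -11842.8, -18813).
So ∂z/∂x = −n_x/n_z = −1.017381598 and ∂z/∂y = −n_y/n_z = −0.629500877.
Intercept c from TP-A: 351.4 + 684783.28 + 3971197.47 = 4656332.15.
At (672915, 6308738): z_contact = −684611.34 − 3971356.10 + 4656332.15 = 364.70 m.
Depth below ground = 535.4 − 364.70 = 170.7 m.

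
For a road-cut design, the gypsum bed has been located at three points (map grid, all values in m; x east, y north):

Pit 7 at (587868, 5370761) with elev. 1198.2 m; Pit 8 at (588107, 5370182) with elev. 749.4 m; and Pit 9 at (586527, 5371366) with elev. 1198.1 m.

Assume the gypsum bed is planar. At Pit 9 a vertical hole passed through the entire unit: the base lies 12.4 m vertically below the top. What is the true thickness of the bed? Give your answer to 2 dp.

Two edge vectors: Pit 7→Pit 8 = (239, -579, -448.8), Pit 7→Pit 9 = (-1341, 605, -0.1).
Normal n = (Pit 7→Pit 8) × (Pit 7→Pit 9) = (271581.9, 601864.7, -631844).
So ∂z/∂x = −n_x/n_z = 0.42982 and ∂z/∂y = −n_y/n_z = 0.95255.
|∇z| = √(a²+b²) = 1.04504, so dip δ = arctan(1.04504) = 46.26°.
True thickness = vertical thickness × cos δ = 12.4 × cos 46.26° = 8.57 m.

8.57 m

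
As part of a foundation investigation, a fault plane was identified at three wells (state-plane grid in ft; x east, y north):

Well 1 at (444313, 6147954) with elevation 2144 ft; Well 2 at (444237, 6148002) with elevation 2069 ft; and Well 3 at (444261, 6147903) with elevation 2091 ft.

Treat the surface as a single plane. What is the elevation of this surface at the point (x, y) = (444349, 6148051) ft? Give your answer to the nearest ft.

2182 ft

Two edge vectors: Well 1→Well 2 = (-76, 48, -75), Well 1→Well 3 = (-52, -51, -53).
Normal n = (Well 1→Well 2) × (Well 1→Well 3) = (-6369, -128, 6372).
So ∂z/∂x = −n_x/n_z = 0.99952919 and ∂z/∂y = −n_y/n_z = 0.02008788.
Intercept c from Well 1: 2144 − 444103.81 − 123499.39 = −565459.20.
At (444349, 6148051): z = 444139.8 + 123501.3 − 565459.20 = 2181.9 ft.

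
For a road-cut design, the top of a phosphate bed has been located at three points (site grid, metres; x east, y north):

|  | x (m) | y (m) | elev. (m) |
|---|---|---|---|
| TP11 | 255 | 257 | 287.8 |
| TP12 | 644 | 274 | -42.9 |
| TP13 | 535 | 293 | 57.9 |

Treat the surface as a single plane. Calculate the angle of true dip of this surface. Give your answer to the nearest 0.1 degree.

Two edge vectors: TP11→TP12 = (389, 17, -330.7), TP11→TP13 = (280, 36, -229.9).
Normal n = (TP11→TP12) × (TP11→TP13) = (7996.9, -3164.9, 9244).
So ∂z/∂x = −n_x/n_z = −0.86509 and ∂z/∂y = −n_y/n_z = 0.34237.
Gradient magnitude |∇z| = √(a² + b²) = √(0.74838 + 0.11722) = 0.93038.
True dip = arctan(0.93038) = 42.9°, dipping toward ESE (azimuth ≈ 112°).

42.9°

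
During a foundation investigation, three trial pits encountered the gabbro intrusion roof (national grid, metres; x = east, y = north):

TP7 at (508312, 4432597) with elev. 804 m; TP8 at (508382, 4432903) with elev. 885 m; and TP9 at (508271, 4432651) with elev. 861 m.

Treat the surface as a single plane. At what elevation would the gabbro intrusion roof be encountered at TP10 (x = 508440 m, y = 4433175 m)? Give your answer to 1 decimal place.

Two edge vectors: TP7→TP8 = (70, 306, 81), TP7→TP9 = (-41, 54, 57).
Normal n = (TP7→TP8) × (TP7→TP9) = (13068, -7311, 16326).
So ∂z/∂x = −n_x/n_z = −0.800441014 and ∂z/∂y = −n_y/n_z = 0.447813304.
Intercept c from TP7: 804 + 406873.77 − 1984975.91 = −1577298.13.
At (508440, 4433175): z = −406976.2 + 1985234.7 − 1577298.13 = 960.4 m.

960.4 m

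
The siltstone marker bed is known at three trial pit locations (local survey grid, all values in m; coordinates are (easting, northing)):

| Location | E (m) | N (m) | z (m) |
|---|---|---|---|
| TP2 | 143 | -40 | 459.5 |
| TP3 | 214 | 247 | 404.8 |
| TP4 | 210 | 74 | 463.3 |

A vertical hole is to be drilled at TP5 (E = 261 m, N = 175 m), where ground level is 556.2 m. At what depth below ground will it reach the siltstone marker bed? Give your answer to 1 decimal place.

Two edge vectors: TP2→TP3 = (71, 287, -54.7), TP2→TP4 = (67, 114, 3.8).
Normal n = (TP2→TP3) × (TP2→TP4) = (7326.4, -3934.7, -11135).
So ∂z/∂E = −n_x/n_z = 0.65796 and ∂z/∂N = −n_y/n_z = −0.35336.
Intercept c from TP2: 459.5 − 94.09 − 14.13 = 351.28.
At (261, 175): z_contact = 171.73 − 61.84 + 351.28 = 461.17 m.
Depth below ground = 556.2 − 461.17 = 95.0 m.

95.0 m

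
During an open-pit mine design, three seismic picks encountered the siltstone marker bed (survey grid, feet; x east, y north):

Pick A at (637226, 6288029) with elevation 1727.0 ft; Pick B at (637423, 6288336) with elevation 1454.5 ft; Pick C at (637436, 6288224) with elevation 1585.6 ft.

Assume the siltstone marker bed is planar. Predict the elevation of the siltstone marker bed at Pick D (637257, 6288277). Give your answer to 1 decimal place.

Two edge vectors: Pick A→Pick B = (197, 307, -272.5), Pick A→Pick C = (210, 195, -141.4).
Normal n = (Pick A→Pick B) × (Pick A→Pick C) = (9727.7, -29369.2, -26055).
So ∂z/∂x = −n_x/n_z = 0.373352524 and ∂z/∂y = −n_y/n_z = −1.127200154.
Intercept c from Pick A: 1727 − 237909.94 + 7087867.25 = 6851684.32.
At (637257, 6288277): z = 237921.5 − 7088146.8 + 6851684.32 = 1459.0 ft.

1459.0 ft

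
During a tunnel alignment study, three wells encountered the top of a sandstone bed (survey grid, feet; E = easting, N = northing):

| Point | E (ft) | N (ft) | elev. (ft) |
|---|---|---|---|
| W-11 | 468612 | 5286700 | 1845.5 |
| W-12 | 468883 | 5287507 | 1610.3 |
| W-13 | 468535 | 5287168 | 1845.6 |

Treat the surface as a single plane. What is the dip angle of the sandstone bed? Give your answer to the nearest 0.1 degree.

30.6°

Let the plane be z = a·E + b·N + c.
W-12−W-11: 271a + 807b = −235.2;  W-13−W-11: −77a + 468b = 0.1.
Solving gives a = −0.58293, b = −0.09570.
Gradient magnitude |∇z| = √(a² + b²) = √(0.33981 + 0.00916) = 0.59073.
True dip = arctan(0.59073) = 30.6°, dipping toward E (azimuth ≈ 081°).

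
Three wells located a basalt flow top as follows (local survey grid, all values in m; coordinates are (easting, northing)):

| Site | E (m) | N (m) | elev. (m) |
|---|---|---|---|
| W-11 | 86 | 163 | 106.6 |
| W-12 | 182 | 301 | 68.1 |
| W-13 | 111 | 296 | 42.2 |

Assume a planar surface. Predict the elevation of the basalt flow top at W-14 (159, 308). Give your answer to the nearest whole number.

Let the plane be z = a·E + b·N + c.
W-12−W-11: 96a + 138b = −38.5;  W-13−W-11: 25a + 133b = −64.4.
Solving gives a = 0.40424, b = −0.56020.
Then c = 106.6 − a·86 − b·163 = 163.15.
At (159, 308): z = 64.3 − 172.5 + 163.15 = 54.9 m.

55 m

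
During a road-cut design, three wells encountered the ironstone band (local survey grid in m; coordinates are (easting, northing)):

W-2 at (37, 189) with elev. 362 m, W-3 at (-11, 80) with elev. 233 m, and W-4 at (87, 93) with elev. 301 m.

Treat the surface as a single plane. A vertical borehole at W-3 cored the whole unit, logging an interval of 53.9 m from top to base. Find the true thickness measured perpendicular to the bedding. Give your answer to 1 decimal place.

36.4 m

Two edge vectors: W-2→W-3 = (-48, -109, -129), W-2→W-4 = (50, -96, -61).
Normal n = (W-2→W-3) × (W-2→W-4) = (-5735, -9378, 10058).
So ∂z/∂E = −n_x/n_z = 0.57019 and ∂z/∂N = −n_y/n_z = 0.93239.
|∇z| = √(a²+b²) = 1.09292, so dip δ = arctan(1.09292) = 47.54°.
True thickness = vertical thickness × cos δ = 53.9 × cos 47.54° = 36.4 m.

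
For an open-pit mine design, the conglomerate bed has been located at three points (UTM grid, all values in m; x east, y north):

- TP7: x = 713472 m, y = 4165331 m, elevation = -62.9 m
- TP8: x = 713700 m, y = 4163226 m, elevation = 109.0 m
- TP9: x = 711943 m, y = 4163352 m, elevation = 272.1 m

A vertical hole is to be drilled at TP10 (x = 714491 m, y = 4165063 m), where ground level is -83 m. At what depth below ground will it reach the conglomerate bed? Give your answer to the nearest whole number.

56 m

Let the plane be z = a·x + b·y + c.
TP8−TP7: 228a − 2105b = 171.9;  TP9−TP7: −1529a − 1979b = 335.
Solving gives a = −0.09945751, b = −0.09243530.
Then c = -62.9 − a·713472 − b·4165331 = 455920.88.
At (714491, 4165063): z_contact = −71061.5 − 384998.9 + 455920.88 = -139.5 m.
Depth below ground = -83 − (-139.5) = 56 m.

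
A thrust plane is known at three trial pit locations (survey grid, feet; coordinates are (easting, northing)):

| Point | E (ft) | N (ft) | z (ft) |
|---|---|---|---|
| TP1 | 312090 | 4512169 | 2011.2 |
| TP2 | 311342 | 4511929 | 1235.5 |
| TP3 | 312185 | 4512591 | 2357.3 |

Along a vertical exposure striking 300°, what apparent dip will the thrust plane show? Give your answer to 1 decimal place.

22.1°

Let the plane be z = a·E + b·N + c.
TP2−TP1: −748a − 240b = −775.7;  TP3−TP1: 95a + 422b = 346.1.
Solving gives a = 0.83413, b = 0.63236.
Unit vector along 300° is (sin 300°, cos 300°) = (-0.8660, 0.5000).
Slope in that direction = a·(-0.8660) + b·(0.5000) = −0.40620.
Apparent dip = arctan|0.40620| = 22.1° (true dip is 46.3°, so apparent ≤ true as expected).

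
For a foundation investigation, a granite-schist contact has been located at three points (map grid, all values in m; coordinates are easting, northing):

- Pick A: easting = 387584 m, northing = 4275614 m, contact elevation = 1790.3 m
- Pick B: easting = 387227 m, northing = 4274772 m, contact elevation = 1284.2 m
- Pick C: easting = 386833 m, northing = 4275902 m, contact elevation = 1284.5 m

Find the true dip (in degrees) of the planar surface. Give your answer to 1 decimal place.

Two edge vectors: Pick A→Pick B = (-357, -842, -506.1), Pick A→Pick C = (-751, 288, -505.8).
Normal n = (Pick A→Pick B) × (Pick A→Pick C) = (571640.4, 199510.5, -735158).
So ∂z/∂easting = −n_x/n_z = 0.77757 and ∂z/∂northing = −n_y/n_z = 0.27138.
Gradient magnitude |∇z| = √(a² + b²) = √(0.60462 + 0.07365) = 0.82357.
True dip = arctan(0.82357) = 39.5°, dipping toward WSW (azimuth ≈ 251°).

39.5°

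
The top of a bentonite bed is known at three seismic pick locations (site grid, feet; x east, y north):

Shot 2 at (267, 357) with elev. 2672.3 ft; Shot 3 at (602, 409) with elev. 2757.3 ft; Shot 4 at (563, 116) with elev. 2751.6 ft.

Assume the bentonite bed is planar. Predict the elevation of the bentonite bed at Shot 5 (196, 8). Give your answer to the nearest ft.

Two edge vectors: Shot 2→Shot 3 = (335, 52, 85), Shot 2→Shot 4 = (296, -241, 79.3).
Normal n = (Shot 2→Shot 3) × (Shot 2→Shot 4) = (24608.6, -1405.5, -96127).
So ∂z/∂x = −n_x/n_z = 0.25600 and ∂z/∂y = −n_y/n_z = −0.01462.
Intercept c from Shot 2: 2672.3 − 68.35 + 5.22 = 2609.17.
At (196, 8): z = 50.2 − 0.1 + 2609.17 = 2659.2 ft.

2659 ft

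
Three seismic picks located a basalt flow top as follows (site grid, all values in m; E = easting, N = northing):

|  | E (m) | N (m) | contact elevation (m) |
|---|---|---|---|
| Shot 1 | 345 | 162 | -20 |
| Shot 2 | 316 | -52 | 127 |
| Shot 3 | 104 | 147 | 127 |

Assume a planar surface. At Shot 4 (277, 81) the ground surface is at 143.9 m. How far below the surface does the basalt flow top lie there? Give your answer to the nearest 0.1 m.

Let the plane be z = a·E + b·N + c.
Shot 2−Shot 1: −29a − 214b = 147;  Shot 3−Shot 1: −241a − 15b = 147.
Solving gives a = −0.57203, b = −0.60940.
Then c = -20 − a·345 − b·162 = 276.07.
At (277, 81): z_contact = −158.45 − 49.36 + 276.07 = 68.26 m.
Depth below ground = 143.9 − 68.26 = 75.6 m.

75.6 m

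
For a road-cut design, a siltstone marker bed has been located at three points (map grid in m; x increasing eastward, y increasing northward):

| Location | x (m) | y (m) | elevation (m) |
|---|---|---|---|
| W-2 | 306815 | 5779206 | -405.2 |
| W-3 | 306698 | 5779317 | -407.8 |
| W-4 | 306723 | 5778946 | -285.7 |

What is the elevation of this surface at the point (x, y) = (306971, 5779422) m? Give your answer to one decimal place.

-529.1 m

Let the plane be z = a·x + b·y + c.
W-3−W-2: −117a + 111b = −2.6;  W-4−W-2: −92a − 260b = 119.5.
Solving gives a = −0.309817385, b = −0.349987694.
Then c = -405.2 − a·306815 − b·5779206 = 2117302.40.
At (306971, 5779422): z = −95105.0 − 2022726.6 + 2117302.40 = -529.1 m.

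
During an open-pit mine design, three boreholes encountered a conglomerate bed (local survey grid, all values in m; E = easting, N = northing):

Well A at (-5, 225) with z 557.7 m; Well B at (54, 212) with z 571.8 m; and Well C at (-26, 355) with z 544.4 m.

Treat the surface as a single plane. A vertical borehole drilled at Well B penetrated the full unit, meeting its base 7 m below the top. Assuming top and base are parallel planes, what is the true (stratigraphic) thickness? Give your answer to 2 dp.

Let the plane be z = a·E + b·N + c.
Well B−Well A: 59a − 13b = 14.1;  Well C−Well A: −21a + 130b = −13.3.
Solving gives a = 0.22443, b = −0.06605.
|∇z| = √(a²+b²) = 0.23395, so dip δ = arctan(0.23395) = 13.17°.
True thickness = vertical thickness × cos δ = 7 × cos 13.17° = 6.82 m.

6.82 m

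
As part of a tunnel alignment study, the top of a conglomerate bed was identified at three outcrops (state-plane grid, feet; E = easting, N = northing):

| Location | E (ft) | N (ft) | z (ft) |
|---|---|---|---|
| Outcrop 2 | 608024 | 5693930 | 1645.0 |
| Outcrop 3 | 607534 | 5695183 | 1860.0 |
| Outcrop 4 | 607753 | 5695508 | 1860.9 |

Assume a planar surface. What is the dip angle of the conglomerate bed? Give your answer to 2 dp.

10.91°

Two edge vectors: Outcrop 2→Outcrop 3 = (-490, 1253, 215), Outcrop 2→Outcrop 4 = (-271, 1578, 215.9).
Normal n = (Outcrop 2→Outcrop 3) × (Outcrop 2→Outcrop 4) = (-68747.3, 47526, -433657).
So ∂z/∂E = −n_x/n_z = −0.15853 and ∂z/∂N = −n_y/n_z = 0.10959.
Gradient magnitude |∇z| = √(a² + b²) = √(0.02513 + 0.01201) = 0.19272.
True dip = arctan(0.19272) = 10.91°, dipping toward SE (azimuth ≈ 125°).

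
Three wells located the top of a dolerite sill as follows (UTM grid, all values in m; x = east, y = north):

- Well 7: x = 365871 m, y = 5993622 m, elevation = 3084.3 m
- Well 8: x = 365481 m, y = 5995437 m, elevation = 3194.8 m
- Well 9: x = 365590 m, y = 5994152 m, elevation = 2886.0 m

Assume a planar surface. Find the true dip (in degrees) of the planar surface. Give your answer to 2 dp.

Let the plane be z = a·x + b·y + c.
Well 8−Well 7: −390a + 1815b = 110.5;  Well 9−Well 7: −281a + 530b = −198.3.
Solving gives a = 1.37969, b = 0.35734.
Gradient magnitude |∇z| = √(a² + b²) = √(1.90353 + 0.12769) = 1.42521.
True dip = arctan(1.42521) = 54.94°, dipping toward WSW (azimuth ≈ 255°).

54.94°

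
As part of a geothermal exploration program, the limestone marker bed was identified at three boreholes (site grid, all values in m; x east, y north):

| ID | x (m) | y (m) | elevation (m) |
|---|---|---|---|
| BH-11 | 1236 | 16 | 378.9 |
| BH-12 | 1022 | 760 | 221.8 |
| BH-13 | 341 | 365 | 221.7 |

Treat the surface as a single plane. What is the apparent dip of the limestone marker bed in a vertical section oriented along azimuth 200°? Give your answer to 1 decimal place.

7.6°

Two edge vectors: BH-11→BH-12 = (-214, 744, -157.1), BH-11→BH-13 = (-895, 349, -157.2).
Normal n = (BH-11→BH-12) × (BH-11→BH-13) = (-62128.9, 106963.7, 591194).
So ∂z/∂x = −n_x/n_z = 0.10509 and ∂z/∂y = −n_y/n_z = −0.18093.
Unit vector along 200° is (sin 200°, cos 200°) = (-0.3420, -0.9397).
Slope in that direction = a·(-0.3420) + b·(-0.9397) = 0.13407.
Apparent dip = arctan|0.13407| = 7.6° (true dip is 11.8°, so apparent ≤ true as expected).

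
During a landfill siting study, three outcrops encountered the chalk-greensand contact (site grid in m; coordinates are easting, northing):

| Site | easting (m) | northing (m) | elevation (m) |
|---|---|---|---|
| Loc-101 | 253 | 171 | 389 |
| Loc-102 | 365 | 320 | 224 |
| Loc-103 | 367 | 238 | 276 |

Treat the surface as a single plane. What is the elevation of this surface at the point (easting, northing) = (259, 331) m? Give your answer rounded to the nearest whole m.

281 m

Let the plane be z = a·easting + b·northing + c.
Loc-102−Loc-101: 112a + 149b = −165;  Loc-103−Loc-101: 114a + 67b = −113.
Solving gives a = −0.60979, b = −0.64902.
Then c = 389 − a·253 − b·171 = 654.26.
At (259, 331): z = −157.9 − 214.8 + 654.26 = 281.5 m.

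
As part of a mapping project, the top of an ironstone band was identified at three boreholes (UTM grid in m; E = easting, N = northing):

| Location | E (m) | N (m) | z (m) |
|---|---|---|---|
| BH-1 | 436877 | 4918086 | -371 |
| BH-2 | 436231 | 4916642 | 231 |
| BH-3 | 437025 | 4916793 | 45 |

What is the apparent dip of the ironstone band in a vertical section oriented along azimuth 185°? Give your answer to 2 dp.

19.52°

Let the plane be z = a·E + b·N + c.
BH-2−BH-1: −646a − 1444b = 602;  BH-3−BH-1: 148a − 1293b = 416.
Solving gives a = −0.16938, b = −0.34112.
Unit vector along 185° is (sin 185°, cos 185°) = (-0.0872, -0.9962).
Slope in that direction = a·(-0.0872) + b·(-0.9962) = 0.35459.
Apparent dip = arctan|0.35459| = 19.52° (true dip is 20.8°, so apparent ≤ true as expected).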